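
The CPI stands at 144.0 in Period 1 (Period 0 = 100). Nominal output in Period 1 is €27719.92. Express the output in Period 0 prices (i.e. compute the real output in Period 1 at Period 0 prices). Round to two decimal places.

19249.94

Real = Nominal ÷ (Index/100) = 27719.92 ÷ (144.0/100)
     = 27719.92 ÷ 1.440 = 19249.9444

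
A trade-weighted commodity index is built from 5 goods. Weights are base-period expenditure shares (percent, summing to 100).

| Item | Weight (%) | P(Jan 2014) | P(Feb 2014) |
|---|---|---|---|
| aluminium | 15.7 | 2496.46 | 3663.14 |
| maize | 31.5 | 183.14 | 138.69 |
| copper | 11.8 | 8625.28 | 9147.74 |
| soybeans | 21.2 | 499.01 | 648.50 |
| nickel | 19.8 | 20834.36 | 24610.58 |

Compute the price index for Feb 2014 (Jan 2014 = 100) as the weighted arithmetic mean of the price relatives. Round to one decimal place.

110.3

aluminium: 15.7 × (3663.14/2496.46) = 15.7 × 1.467334 = 23.0371
maize: 31.5 × (138.69/183.14) = 31.5 × 0.757290 = 23.8546
copper: 11.8 × (9147.74/8625.28) = 11.8 × 1.060573 = 12.5148
soybeans: 21.2 × (648.50/499.01) = 21.2 × 1.299573 = 27.5510
nickel: 19.8 × (24610.58/20834.36) = 19.8 × 1.181250 = 23.3887
Index = Σ wᵢ·(p₁ᵢ/p₀ᵢ) = 23.0371 + 23.8546 + 12.5148 + 27.5510 + 23.3887 = 110.3462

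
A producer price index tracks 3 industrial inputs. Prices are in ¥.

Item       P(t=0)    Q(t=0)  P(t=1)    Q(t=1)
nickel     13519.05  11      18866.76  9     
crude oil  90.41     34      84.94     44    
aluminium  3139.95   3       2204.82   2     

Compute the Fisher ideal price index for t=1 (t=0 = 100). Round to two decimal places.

134.76

Laspeyres component (base-period weights):
ΣP(t=1)Q(t=0) = 18866.76×11 + 84.94×34 + 2204.82×3 = 207534.36 + 2887.96 + 6614.46 = 217036.78
ΣP(t=0)Q(t=0) = 13519.05×11 + 90.41×34 + 3139.95×3 = 148709.55 + 3073.94 + 9419.85 = 161203.34
L = 217036.78 / 161203.34 × 100 = 134.6354
Paasche component (current-period weights):
ΣP(t=1)Q(t=1) = 18866.76×9 + 84.94×44 + 2204.82×2 = 169800.84 + 3737.36 + 4409.64 = 177947.84
ΣP(t=0)Q(t=1) = 13519.05×9 + 90.41×44 + 3139.95×2 = 121671.45 + 3978.04 + 6279.9 = 131929.39
P = 177947.84 / 131929.39 × 100 = 134.8811
Fisher = √(L × P) = √(134.6354 × 134.8811) = 134.7582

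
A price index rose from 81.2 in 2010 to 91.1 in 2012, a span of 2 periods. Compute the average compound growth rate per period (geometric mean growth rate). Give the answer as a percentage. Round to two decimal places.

Growth factor = (91.1/81.2)^(1/2) = (1.121921)^(1/2) = 1.059208
Growth rate = 1.059208 − 1 = 0.059208 = 5.9208%

5.92%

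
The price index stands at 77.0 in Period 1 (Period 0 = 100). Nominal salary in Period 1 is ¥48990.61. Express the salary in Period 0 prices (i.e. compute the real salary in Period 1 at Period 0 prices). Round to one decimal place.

Real = Nominal ÷ (Index/100) = 48990.61 ÷ (77.0/100)
     = 48990.61 ÷ 0.770 = 63624.1688

63624.2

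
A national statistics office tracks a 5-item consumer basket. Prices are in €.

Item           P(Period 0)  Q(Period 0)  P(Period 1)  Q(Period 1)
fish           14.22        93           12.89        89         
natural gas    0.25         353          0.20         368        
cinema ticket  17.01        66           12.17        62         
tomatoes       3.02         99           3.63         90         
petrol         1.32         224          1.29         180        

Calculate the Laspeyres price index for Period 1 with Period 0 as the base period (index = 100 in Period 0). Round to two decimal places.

86.99

Laspeyres price index uses base-period quantities as weights.
ΣP(Period 1)·Q(Period 0) = 12.89×93 + 0.20×353 + 12.17×66 + 3.63×99 + 1.29×224 = 1198.77 + 70.6 + 803.22 + 359.37 + 288.96 = 2720.92
ΣP(Period 0)·Q(Period 0) = 14.22×93 + 0.25×353 + 17.01×66 + 3.02×99 + 1.32×224 = 1322.46 + 88.25 + 1122.66 + 298.98 + 295.68 = 3128.03
Index = 2720.92 / 3128.03 × 100 = 86.9851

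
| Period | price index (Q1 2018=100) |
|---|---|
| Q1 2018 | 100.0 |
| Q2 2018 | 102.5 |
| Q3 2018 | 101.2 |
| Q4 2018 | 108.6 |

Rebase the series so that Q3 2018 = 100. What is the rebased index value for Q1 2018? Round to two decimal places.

Rebased(Q1 2018) = 100.0 / 101.2 × 100 = 98.8142

98.81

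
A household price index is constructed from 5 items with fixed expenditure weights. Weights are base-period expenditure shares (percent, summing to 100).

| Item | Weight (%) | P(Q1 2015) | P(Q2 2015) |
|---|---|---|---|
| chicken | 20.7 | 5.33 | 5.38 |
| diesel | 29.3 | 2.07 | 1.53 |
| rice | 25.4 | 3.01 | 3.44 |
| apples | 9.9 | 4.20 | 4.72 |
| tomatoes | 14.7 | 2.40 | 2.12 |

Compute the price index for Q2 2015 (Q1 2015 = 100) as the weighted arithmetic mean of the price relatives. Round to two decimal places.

95.69

chicken: 20.7 × (5.38/5.33) = 20.7 × 1.009381 = 20.8942
diesel: 29.3 × (1.53/2.07) = 29.3 × 0.739130 = 21.6565
rice: 25.4 × (3.44/3.01) = 25.4 × 1.142857 = 29.0286
apples: 9.9 × (4.72/4.20) = 9.9 × 1.123810 = 11.1257
tomatoes: 14.7 × (2.12/2.40) = 14.7 × 0.883333 = 12.9850
Index = Σ wᵢ·(p₁ᵢ/p₀ᵢ) = 20.8942 + 21.6565 + 29.0286 + 11.1257 + 12.9850 = 95.6900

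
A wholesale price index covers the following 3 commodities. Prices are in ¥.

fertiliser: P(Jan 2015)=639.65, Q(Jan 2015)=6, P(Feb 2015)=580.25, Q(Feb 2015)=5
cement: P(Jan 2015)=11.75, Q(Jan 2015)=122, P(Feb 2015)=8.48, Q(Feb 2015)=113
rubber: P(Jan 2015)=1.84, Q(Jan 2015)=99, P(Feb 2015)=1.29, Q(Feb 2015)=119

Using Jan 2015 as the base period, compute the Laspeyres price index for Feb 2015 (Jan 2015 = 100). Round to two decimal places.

85.15

Laspeyres price index uses base-period quantities as weights.
ΣP(Feb 2015)·Q(Jan 2015) = 580.25×6 + 8.48×122 + 1.29×99 = 3481.5 + 1034.56 + 127.71 = 4643.77
ΣP(Jan 2015)·Q(Jan 2015) = 639.65×6 + 11.75×122 + 1.84×99 = 3837.9 + 1433.5 + 182.16 = 5453.56
Index = 4643.77 / 5453.56 × 100 = 85.1512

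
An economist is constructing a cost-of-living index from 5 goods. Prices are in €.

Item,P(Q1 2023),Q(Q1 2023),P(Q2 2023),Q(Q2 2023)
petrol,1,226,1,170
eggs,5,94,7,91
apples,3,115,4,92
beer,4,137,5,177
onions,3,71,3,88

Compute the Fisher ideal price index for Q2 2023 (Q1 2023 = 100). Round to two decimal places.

124.25

Laspeyres component (base-period weights):
ΣP(Q2 2023)Q(Q1 2023) = 1×226 + 7×94 + 4×115 + 5×137 + 3×71 = 226 + 658 + 460 + 685 + 213 = 2242
ΣP(Q1 2023)Q(Q1 2023) = 1×226 + 5×94 + 3×115 + 4×137 + 3×71 = 226 + 470 + 345 + 548 + 213 = 1802
L = 2242 / 1802 × 100 = 124.4173
Paasche component (current-period weights):
ΣP(Q2 2023)Q(Q2 2023) = 1×170 + 7×91 + 4×92 + 5×177 + 3×88 = 170 + 637 + 368 + 885 + 264 = 2324
ΣP(Q1 2023)Q(Q2 2023) = 1×170 + 5×91 + 3×92 + 4×177 + 3×88 = 170 + 455 + 276 + 708 + 264 = 1873
P = 2324 / 1873 × 100 = 124.0790
Fisher = √(L × P) = √(124.4173 × 124.0790) = 124.2481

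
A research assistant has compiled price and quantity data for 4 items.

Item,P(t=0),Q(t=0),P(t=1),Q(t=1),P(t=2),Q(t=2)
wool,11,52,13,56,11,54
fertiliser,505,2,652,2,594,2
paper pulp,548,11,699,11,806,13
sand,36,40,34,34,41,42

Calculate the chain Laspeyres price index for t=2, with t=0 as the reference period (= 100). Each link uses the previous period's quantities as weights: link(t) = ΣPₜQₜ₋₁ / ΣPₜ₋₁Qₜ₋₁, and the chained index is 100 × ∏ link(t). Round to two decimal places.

135.17

Link t=0→t=1:
ΣP(t=1)Q(t=0) = 13×52 + 652×2 + 699×11 + 34×40 = 676 + 1304 + 7689 + 1360 = 11029
ΣP(t=0)Q(t=0) = 11×52 + 505×2 + 548×11 + 36×40 = 572 + 1010 + 6028 + 1440 = 9050
link = 11029/9050 = 1.218674
Link t=1→t=2:
ΣP(t=2)Q(t=1) = 11×56 + 594×2 + 806×11 + 41×34 = 616 + 1188 + 8866 + 1394 = 12064
ΣP(t=1)Q(t=1) = 13×56 + 652×2 + 699×11 + 34×34 = 728 + 1304 + 7689 + 1156 = 10877
link = 12064/10877 = 1.109129
Chained index = 100 × 1.218674 × 1.109129 = 135.1667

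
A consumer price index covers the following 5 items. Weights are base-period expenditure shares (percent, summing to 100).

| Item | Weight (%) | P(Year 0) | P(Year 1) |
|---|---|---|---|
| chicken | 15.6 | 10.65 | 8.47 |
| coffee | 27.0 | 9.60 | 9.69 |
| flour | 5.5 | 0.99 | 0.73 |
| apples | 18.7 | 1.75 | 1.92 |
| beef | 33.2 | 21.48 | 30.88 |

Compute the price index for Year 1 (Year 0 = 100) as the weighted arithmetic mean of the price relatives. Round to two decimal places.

chicken: 15.6 × (8.47/10.65) = 15.6 × 0.795305 = 12.4068
coffee: 27.0 × (9.69/9.60) = 27.0 × 1.009375 = 27.2531
flour: 5.5 × (0.73/0.99) = 5.5 × 0.737374 = 4.0556
apples: 18.7 × (1.92/1.75) = 18.7 × 1.097143 = 20.5166
beef: 33.2 × (30.88/21.48) = 33.2 × 1.437616 = 47.7289
Index = Σ wᵢ·(p₁ᵢ/p₀ᵢ) = 12.4068 + 27.2531 + 4.0556 + 20.5166 + 47.7289 = 111.9609

111.96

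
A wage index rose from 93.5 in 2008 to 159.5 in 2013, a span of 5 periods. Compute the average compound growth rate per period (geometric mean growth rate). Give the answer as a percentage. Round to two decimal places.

Growth factor = (159.5/93.5)^(1/5) = (1.705882)^(1/5) = 1.112730
Growth rate = 1.112730 − 1 = 0.112730 = 11.2730%

11.27%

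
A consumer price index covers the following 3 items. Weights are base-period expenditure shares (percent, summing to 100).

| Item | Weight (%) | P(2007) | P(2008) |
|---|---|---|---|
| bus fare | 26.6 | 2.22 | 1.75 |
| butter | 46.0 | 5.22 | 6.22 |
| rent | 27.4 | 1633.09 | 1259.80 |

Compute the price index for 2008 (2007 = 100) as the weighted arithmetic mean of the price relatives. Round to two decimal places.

bus fare: 26.6 × (1.75/2.22) = 26.6 × 0.788288 = 20.9685
butter: 46.0 × (6.22/5.22) = 46.0 × 1.191571 = 54.8123
rent: 27.4 × (1259.80/1633.09) = 27.4 × 0.771421 = 21.1369
Index = Σ wᵢ·(p₁ᵢ/p₀ᵢ) = 20.9685 + 54.8123 + 21.1369 = 96.9177

96.92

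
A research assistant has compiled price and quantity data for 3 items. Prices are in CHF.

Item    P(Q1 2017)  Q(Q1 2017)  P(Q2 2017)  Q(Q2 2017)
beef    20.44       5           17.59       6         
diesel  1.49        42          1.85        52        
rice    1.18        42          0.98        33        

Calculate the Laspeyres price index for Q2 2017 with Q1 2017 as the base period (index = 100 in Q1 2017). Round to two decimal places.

96.49

Laspeyres price index uses base-period quantities as weights.
ΣP(Q2 2017)·Q(Q1 2017) = 17.59×5 + 1.85×42 + 0.98×42 = 87.95 + 77.7 + 41.16 = 206.81
ΣP(Q1 2017)·Q(Q1 2017) = 20.44×5 + 1.49×42 + 1.18×42 = 102.2 + 62.58 + 49.56 = 214.34
Index = 206.81 / 214.34 × 100 = 96.4869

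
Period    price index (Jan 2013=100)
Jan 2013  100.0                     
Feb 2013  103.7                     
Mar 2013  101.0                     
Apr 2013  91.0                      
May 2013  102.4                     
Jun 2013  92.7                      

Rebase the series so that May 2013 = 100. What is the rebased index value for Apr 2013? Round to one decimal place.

Rebased(Apr 2013) = 91.0 / 102.4 × 100 = 88.8672

88.9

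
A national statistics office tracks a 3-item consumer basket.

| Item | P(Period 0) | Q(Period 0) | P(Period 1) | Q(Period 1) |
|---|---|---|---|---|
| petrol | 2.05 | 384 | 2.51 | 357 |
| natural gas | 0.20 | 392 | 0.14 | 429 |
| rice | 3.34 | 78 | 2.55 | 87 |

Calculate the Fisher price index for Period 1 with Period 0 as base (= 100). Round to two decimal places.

Laspeyres component (base-period weights):
ΣP(Period 1)Q(Period 0) = 2.51×384 + 0.14×392 + 2.55×78 = 963.84 + 54.88 + 198.9 = 1217.62
ΣP(Period 0)Q(Period 0) = 2.05×384 + 0.20×392 + 3.34×78 = 787.2 + 78.4 + 260.52 = 1126.12
L = 1217.62 / 1126.12 × 100 = 108.1252
Paasche component (current-period weights):
ΣP(Period 1)Q(Period 1) = 2.51×357 + 0.14×429 + 2.55×87 = 896.07 + 60.06 + 221.85 = 1177.98
ΣP(Period 0)Q(Period 1) = 2.05×357 + 0.20×429 + 3.34×87 = 731.85 + 85.8 + 290.58 = 1108.23
P = 1177.98 / 1108.23 × 100 = 106.2938
Fisher = √(L × P) = √(108.1252 × 106.2938) = 107.2056

107.21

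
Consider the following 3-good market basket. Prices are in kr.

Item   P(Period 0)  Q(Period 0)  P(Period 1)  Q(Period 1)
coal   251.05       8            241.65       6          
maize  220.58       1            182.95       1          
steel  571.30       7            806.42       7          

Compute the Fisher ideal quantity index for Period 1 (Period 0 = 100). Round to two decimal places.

Laspeyres component (base-period weights):
ΣP(Period 0)Q(Period 1) = 251.05×6 + 220.58×1 + 571.30×7 = 1506.3 + 220.58 + 3999.1 = 5725.98
ΣP(Period 0)Q(Period 0) = 251.05×8 + 220.58×1 + 571.30×7 = 2008.4 + 220.58 + 3999.1 = 6228.08
L = 5725.98 / 6228.08 × 100 = 91.9381
Paasche component (current-period weights):
ΣP(Period 1)Q(Period 1) = 241.65×6 + 182.95×1 + 806.42×7 = 1449.9 + 182.95 + 5644.94 = 7277.79
ΣP(Period 1)Q(Period 0) = 241.65×8 + 182.95×1 + 806.42×7 = 1933.2 + 182.95 + 5644.94 = 7761.09
P = 7277.79 / 7761.09 × 100 = 93.7728
Fisher = √(L × P) = √(91.9381 × 93.7728) = 92.8509

92.85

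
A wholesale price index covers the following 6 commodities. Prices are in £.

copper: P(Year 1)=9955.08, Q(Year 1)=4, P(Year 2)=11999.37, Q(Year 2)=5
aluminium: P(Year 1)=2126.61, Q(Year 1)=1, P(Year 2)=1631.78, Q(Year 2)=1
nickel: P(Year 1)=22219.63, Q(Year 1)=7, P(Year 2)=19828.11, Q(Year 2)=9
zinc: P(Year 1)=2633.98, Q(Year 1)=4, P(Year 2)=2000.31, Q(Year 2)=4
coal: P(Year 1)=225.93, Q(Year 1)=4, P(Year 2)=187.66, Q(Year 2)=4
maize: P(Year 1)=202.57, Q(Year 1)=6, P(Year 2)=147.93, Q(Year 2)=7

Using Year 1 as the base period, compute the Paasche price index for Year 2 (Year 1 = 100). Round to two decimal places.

94.38

Paasche price index uses current-period quantities as weights.
ΣP(Year 2)·Q(Year 2) = 11999.37×5 + 1631.78×1 + 19828.11×9 + 2000.31×4 + 187.66×4 + 147.93×7 = 59996.85 + 1631.78 + 178452.99 + 8001.24 + 750.64 + 1035.51 = 249869.01
ΣP(Year 1)·Q(Year 2) = 9955.08×5 + 2126.61×1 + 22219.63×9 + 2633.98×4 + 225.93×4 + 202.57×7 = 49775.4 + 2126.61 + 199976.67 + 10535.92 + 903.72 + 1417.99 = 264736.31
Index = 249869.01 / 264736.31 × 100 = 94.3841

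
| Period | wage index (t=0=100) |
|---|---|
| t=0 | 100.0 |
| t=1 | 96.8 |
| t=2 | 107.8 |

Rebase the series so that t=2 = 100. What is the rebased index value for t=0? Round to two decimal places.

92.76

Rebased(t=0) = 100.0 / 107.8 × 100 = 92.7644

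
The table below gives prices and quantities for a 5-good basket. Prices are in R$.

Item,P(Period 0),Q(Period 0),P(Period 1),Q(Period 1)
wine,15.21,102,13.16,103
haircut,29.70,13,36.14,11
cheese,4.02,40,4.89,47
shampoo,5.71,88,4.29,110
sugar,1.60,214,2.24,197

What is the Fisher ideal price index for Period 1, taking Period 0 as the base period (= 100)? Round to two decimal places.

Laspeyres component (base-period weights):
ΣP(Period 1)Q(Period 0) = 13.16×102 + 36.14×13 + 4.89×40 + 4.29×88 + 2.24×214 = 1342.32 + 469.82 + 195.6 + 377.52 + 479.36 = 2864.62
ΣP(Period 0)Q(Period 0) = 15.21×102 + 29.70×13 + 4.02×40 + 5.71×88 + 1.60×214 = 1551.42 + 386.1 + 160.8 + 502.48 + 342.4 = 2943.2
L = 2864.62 / 2943.2 × 100 = 97.3301
Paasche component (current-period weights):
ΣP(Period 1)Q(Period 1) = 13.16×103 + 36.14×11 + 4.89×47 + 4.29×110 + 2.24×197 = 1355.48 + 397.54 + 229.83 + 471.9 + 441.28 = 2896.03
ΣP(Period 0)Q(Period 1) = 15.21×103 + 29.70×11 + 4.02×47 + 5.71×110 + 1.60×197 = 1566.63 + 326.7 + 188.94 + 628.1 + 315.2 = 3025.57
P = 2896.03 / 3025.57 × 100 = 95.7185
Fisher = √(L × P) = √(97.3301 × 95.7185) = 96.5209

96.52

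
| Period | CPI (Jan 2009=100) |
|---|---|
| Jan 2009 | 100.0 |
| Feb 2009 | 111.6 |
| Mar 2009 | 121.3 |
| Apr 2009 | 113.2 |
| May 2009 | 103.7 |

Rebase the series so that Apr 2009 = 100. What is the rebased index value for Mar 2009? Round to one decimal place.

Rebased(Mar 2009) = 121.3 / 113.2 × 100 = 107.1555

107.2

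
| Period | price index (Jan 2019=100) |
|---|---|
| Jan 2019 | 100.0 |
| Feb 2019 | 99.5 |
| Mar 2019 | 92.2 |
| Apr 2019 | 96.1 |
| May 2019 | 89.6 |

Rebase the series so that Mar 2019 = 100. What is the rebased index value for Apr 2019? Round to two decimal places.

Rebased(Apr 2019) = 96.1 / 92.2 × 100 = 104.2299

104.23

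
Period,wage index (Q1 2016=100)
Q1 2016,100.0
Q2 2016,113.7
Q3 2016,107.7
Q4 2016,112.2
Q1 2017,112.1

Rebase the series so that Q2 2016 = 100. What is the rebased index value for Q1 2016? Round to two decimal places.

87.95

Rebased(Q1 2016) = 100.0 / 113.7 × 100 = 87.9507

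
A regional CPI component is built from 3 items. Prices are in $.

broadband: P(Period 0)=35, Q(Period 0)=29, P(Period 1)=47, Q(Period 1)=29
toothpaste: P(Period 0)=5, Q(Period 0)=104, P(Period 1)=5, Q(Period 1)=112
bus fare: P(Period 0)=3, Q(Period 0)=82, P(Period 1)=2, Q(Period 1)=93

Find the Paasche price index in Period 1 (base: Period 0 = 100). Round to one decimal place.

Paasche price index uses current-period quantities as weights.
ΣP(Period 1)·Q(Period 1) = 47×29 + 5×112 + 2×93 = 1363 + 560 + 186 = 2109
ΣP(Period 0)·Q(Period 1) = 35×29 + 5×112 + 3×93 = 1015 + 560 + 279 = 1854
Index = 2109 / 1854 × 100 = 113.7540

113.8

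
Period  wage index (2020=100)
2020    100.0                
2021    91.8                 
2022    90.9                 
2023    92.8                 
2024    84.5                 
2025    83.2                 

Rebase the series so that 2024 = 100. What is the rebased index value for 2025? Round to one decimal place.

Rebased(2025) = 83.2 / 84.5 × 100 = 98.4615

98.5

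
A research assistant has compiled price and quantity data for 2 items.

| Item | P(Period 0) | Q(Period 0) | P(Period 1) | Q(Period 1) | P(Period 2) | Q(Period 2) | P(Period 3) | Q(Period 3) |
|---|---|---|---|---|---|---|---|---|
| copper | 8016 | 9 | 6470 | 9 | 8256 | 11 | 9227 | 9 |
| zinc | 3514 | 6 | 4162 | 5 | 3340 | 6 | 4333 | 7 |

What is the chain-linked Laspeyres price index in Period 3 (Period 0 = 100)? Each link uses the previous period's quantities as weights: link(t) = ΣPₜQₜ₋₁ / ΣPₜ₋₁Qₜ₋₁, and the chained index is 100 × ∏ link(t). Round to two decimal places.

118.18

Link Period 0→Period 1:
ΣP(Period 1)Q(Period 0) = 6470×9 + 4162×6 = 58230 + 24972 = 83202
ΣP(Period 0)Q(Period 0) = 8016×9 + 3514×6 = 72144 + 21084 = 93228
link = 83202/93228 = 0.892457
Link Period 1→Period 2:
ΣP(Period 2)Q(Period 1) = 8256×9 + 3340×5 = 74304 + 16700 = 91004
ΣP(Period 1)Q(Period 1) = 6470×9 + 4162×5 = 58230 + 20810 = 79040
link = 91004/79040 = 1.151366
Link Period 2→Period 3:
ΣP(Period 3)Q(Period 2) = 9227×11 + 4333×6 = 101497 + 25998 = 127495
ΣP(Period 2)Q(Period 2) = 8256×11 + 3340×6 = 90816 + 20040 = 110856
link = 127495/110856 = 1.150096
Chained index = 100 × 0.892457 × 1.151366 × 1.150096 = 118.1775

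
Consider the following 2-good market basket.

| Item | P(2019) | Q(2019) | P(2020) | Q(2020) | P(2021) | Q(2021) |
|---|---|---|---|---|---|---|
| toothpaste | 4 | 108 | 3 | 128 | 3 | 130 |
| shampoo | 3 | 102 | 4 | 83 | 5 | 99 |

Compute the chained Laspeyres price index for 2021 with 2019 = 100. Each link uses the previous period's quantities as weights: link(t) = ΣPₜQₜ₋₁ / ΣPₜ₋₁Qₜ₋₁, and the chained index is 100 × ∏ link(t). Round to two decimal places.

Link 2019→2020:
ΣP(2020)Q(2019) = 3×108 + 4×102 = 324 + 408 = 732
ΣP(2019)Q(2019) = 4×108 + 3×102 = 432 + 306 = 738
link = 732/738 = 0.991870
Link 2020→2021:
ΣP(2021)Q(2020) = 3×128 + 5×83 = 384 + 415 = 799
ΣP(2020)Q(2020) = 3×128 + 4×83 = 384 + 332 = 716
link = 799/716 = 1.115922
Chained index = 100 × 0.991870 × 1.115922 = 110.6849

110.68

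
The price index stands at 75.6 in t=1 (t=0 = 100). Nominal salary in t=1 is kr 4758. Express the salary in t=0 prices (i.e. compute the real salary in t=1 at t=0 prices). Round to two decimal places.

Real = Nominal ÷ (Index/100) = 4758 ÷ (75.6/100)
     = 4758 ÷ 0.756 = 6293.6508

6293.65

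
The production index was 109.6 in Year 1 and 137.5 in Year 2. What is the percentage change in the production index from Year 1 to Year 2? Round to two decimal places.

25.46%

Change = (137.5 − 109.6) / 109.6 × 100
       = 27.9 / 109.6 × 100 = 25.4562%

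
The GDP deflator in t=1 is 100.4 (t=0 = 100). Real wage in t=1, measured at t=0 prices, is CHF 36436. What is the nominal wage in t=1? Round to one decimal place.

36581.7

Nominal = Real × (Index/100) = 36436 × (100.4/100)
        = 36436 × 1.004 = 36581.7440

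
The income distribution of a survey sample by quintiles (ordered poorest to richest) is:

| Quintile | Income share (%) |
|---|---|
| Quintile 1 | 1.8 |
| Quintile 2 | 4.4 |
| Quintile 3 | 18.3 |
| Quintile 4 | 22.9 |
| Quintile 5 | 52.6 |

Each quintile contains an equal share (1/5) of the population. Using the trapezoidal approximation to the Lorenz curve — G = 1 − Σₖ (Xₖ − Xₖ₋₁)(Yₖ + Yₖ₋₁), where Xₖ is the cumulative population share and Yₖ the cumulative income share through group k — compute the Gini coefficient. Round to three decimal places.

Cumulative income shares Yₖ: 0.0180, 0.0620, 0.2450, 0.4740, 1.0000
Σ (Xₖ−Xₖ₋₁)(Yₖ+Yₖ₋₁) = (1/5)(0.0180+0.0000) + (1/5)(0.0620+0.0180) + (1/5)(0.2450+0.0620) + (1/5)(0.4740+0.2450) + (1/5)(1.0000+0.4740)
  = 0.0036 + 0.0160 + 0.0614 + 0.1438 + 0.2948 = 0.5196
G = 1 − 0.5196 = 0.4804

0.480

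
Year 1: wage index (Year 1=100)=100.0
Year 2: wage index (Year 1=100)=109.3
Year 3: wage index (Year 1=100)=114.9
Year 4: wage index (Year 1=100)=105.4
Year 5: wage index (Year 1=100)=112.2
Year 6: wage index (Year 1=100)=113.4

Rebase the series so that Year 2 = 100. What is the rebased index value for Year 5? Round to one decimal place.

102.7

Rebased(Year 5) = 112.2 / 109.3 × 100 = 102.6532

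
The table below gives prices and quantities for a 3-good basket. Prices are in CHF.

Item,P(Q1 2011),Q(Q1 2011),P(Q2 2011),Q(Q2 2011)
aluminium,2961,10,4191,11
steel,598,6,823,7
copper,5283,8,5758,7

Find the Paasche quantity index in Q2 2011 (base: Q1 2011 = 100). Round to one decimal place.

99.2

Paasche quantity index uses current-period prices as weights.
ΣP(Q2 2011)·Q(Q2 2011) = 4191×11 + 823×7 + 5758×7 = 46101 + 5761 + 40306 = 92168
ΣP(Q2 2011)·Q(Q1 2011) = 4191×10 + 823×6 + 5758×8 = 41910 + 4938 + 46064 = 92912
Index = 92168 / 92912 × 100 = 99.1992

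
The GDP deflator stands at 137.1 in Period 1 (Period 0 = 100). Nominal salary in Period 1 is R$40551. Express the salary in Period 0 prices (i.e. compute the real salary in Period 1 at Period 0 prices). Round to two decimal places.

29577.68

Real = Nominal ÷ (Index/100) = 40551 ÷ (137.1/100)
     = 40551 ÷ 1.371 = 29577.6805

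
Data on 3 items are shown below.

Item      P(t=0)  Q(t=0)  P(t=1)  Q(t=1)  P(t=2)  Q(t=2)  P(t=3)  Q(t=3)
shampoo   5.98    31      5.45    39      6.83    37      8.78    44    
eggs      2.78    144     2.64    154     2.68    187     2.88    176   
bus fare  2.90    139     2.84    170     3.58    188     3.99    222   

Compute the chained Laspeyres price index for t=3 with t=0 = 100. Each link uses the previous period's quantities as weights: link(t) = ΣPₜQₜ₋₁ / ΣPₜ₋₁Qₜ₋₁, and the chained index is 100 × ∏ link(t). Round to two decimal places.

126.14

Link t=0→t=1:
ΣP(t=1)Q(t=0) = 5.45×31 + 2.64×144 + 2.84×139 = 168.95 + 380.16 + 394.76 = 943.87
ΣP(t=0)Q(t=0) = 5.98×31 + 2.78×144 + 2.90×139 = 185.38 + 400.32 + 403.1 = 988.8
link = 943.87/988.8 = 0.954561
Link t=1→t=2:
ΣP(t=2)Q(t=1) = 6.83×39 + 2.68×154 + 3.58×170 = 266.37 + 412.72 + 608.6 = 1287.69
ΣP(t=1)Q(t=1) = 5.45×39 + 2.64×154 + 2.84×170 = 212.55 + 406.56 + 482.8 = 1101.91
link = 1287.69/1101.91 = 1.168598
Link t=2→t=3:
ΣP(t=3)Q(t=2) = 8.78×37 + 2.88×187 + 3.99×188 = 324.86 + 538.56 + 750.12 = 1613.54
ΣP(t=2)Q(t=2) = 6.83×37 + 2.68×187 + 3.58×188 = 252.71 + 501.16 + 673.04 = 1426.91
link = 1613.54/1426.91 = 1.130793
Chained index = 100 × 0.954561 × 1.168598 × 1.130793 = 126.1398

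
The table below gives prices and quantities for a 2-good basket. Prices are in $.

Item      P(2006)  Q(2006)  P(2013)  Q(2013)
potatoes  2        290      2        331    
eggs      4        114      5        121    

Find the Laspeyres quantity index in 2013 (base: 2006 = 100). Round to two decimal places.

Laspeyres quantity index uses base-period prices as weights.
ΣP(2006)·Q(2013) = 2×331 + 4×121 = 662 + 484 = 1146
ΣP(2006)·Q(2006) = 2×290 + 4×114 = 580 + 456 = 1036
Index = 1146 / 1036 × 100 = 110.6178

110.62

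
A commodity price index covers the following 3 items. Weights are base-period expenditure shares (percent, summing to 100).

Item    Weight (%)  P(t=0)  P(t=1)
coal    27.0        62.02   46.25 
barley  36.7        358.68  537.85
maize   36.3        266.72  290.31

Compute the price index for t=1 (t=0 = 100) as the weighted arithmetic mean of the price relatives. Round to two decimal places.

coal: 27.0 × (46.25/62.02) = 27.0 × 0.745727 = 20.1346
barley: 36.7 × (537.85/358.68) = 36.7 × 1.499526 = 55.0326
maize: 36.3 × (290.31/266.72) = 36.3 × 1.088445 = 39.5105
Index = Σ wᵢ·(p₁ᵢ/p₀ᵢ) = 20.1346 + 55.0326 + 39.5105 = 114.6778

114.68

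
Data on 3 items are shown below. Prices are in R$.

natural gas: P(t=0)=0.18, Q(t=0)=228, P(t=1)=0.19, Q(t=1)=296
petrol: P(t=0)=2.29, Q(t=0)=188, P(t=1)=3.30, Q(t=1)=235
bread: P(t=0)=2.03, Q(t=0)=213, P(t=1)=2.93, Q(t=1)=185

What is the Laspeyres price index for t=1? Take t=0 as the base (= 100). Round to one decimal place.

142.5

Laspeyres price index uses base-period quantities as weights.
ΣP(t=1)·Q(t=0) = 0.19×228 + 3.30×188 + 2.93×213 = 43.32 + 620.4 + 624.09 = 1287.81
ΣP(t=0)·Q(t=0) = 0.18×228 + 2.29×188 + 2.03×213 = 41.04 + 430.52 + 432.39 = 903.95
Index = 1287.81 / 903.95 × 100 = 142.4647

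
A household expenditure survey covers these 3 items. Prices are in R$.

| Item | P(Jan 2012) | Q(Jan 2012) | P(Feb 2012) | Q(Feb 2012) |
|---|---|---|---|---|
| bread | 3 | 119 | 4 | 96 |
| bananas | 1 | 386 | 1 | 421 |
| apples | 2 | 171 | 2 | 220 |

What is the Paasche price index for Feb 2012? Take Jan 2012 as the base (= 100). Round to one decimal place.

Paasche price index uses current-period quantities as weights.
ΣP(Feb 2012)·Q(Feb 2012) = 4×96 + 1×421 + 2×220 = 384 + 421 + 440 = 1245
ΣP(Jan 2012)·Q(Feb 2012) = 3×96 + 1×421 + 2×220 = 288 + 421 + 440 = 1149
Index = 1245 / 1149 × 100 = 108.3551

108.4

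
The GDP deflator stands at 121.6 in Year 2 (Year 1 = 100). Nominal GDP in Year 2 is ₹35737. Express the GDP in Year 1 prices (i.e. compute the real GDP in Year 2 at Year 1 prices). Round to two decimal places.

Real = Nominal ÷ (Index/100) = 35737 ÷ (121.6/100)
     = 35737 ÷ 1.216 = 29388.9803

29388.98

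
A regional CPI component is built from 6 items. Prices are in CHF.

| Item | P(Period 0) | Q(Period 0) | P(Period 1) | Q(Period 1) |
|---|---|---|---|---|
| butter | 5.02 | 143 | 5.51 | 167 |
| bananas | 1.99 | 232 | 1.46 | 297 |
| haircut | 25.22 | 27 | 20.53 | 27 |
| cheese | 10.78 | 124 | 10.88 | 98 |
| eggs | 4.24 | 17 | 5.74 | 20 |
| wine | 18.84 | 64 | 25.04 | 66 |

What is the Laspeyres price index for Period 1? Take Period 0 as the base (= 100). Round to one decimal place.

105.7

Laspeyres price index uses base-period quantities as weights.
ΣP(Period 1)·Q(Period 0) = 5.51×143 + 1.46×232 + 20.53×27 + 10.88×124 + 5.74×17 + 25.04×64 = 787.93 + 338.72 + 554.31 + 1349.12 + 97.58 + 1602.56 = 4730.22
ΣP(Period 0)·Q(Period 0) = 5.02×143 + 1.99×232 + 25.22×27 + 10.78×124 + 4.24×17 + 18.84×64 = 717.86 + 461.68 + 680.94 + 1336.72 + 72.08 + 1205.76 = 4475.04
Index = 4730.22 / 4475.04 × 100 = 105.7023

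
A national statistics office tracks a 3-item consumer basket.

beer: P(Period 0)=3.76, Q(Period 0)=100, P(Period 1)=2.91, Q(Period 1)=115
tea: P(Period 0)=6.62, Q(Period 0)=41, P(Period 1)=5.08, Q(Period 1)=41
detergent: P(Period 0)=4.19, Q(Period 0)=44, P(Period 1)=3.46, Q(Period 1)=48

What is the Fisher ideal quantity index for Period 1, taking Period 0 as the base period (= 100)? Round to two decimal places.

Laspeyres component (base-period weights):
ΣP(Period 0)Q(Period 1) = 3.76×115 + 6.62×41 + 4.19×48 = 432.4 + 271.42 + 201.12 = 904.94
ΣP(Period 0)Q(Period 0) = 3.76×100 + 6.62×41 + 4.19×44 = 376 + 271.42 + 184.36 = 831.78
L = 904.94 / 831.78 × 100 = 108.7956
Paasche component (current-period weights):
ΣP(Period 1)Q(Period 1) = 2.91×115 + 5.08×41 + 3.46×48 = 334.65 + 208.28 + 166.08 = 709.01
ΣP(Period 1)Q(Period 0) = 2.91×100 + 5.08×41 + 3.46×44 = 291 + 208.28 + 152.24 = 651.52
P = 709.01 / 651.52 × 100 = 108.8240
Fisher = √(L × P) = √(108.7956 × 108.8240) = 108.8098

108.81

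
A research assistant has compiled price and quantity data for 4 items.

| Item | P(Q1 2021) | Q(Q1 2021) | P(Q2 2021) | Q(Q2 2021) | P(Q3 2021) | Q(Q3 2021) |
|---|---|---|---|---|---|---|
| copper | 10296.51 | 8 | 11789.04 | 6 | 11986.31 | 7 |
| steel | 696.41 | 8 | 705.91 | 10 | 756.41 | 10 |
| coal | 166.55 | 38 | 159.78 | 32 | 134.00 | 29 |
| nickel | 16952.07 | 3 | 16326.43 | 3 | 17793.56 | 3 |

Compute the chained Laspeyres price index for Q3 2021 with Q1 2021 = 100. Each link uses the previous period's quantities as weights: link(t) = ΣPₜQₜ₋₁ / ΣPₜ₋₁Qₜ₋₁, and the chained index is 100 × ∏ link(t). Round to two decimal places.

Link Q1 2021→Q2 2021:
ΣP(Q2 2021)Q(Q1 2021) = 11789.04×8 + 705.91×8 + 159.78×38 + 16326.43×3 = 94312.32 + 5647.28 + 6071.64 + 48979.29 = 155010.53
ΣP(Q1 2021)Q(Q1 2021) = 10296.51×8 + 696.41×8 + 166.55×38 + 16952.07×3 = 82372.08 + 5571.28 + 6328.9 + 50856.21 = 145128.47
link = 155010.53/145128.47 = 1.068092
Link Q2 2021→Q3 2021:
ΣP(Q3 2021)Q(Q2 2021) = 11986.31×6 + 756.41×10 + 134.00×32 + 17793.56×3 = 71917.86 + 7564.1 + 4288 + 53380.68 = 137150.64
ΣP(Q2 2021)Q(Q2 2021) = 11789.04×6 + 705.91×10 + 159.78×32 + 16326.43×3 = 70734.24 + 7059.1 + 5112.96 + 48979.29 = 131885.59
link = 137150.64/131885.59 = 1.039921
Chained index = 100 × 1.068092 × 1.039921 = 111.0731

111.07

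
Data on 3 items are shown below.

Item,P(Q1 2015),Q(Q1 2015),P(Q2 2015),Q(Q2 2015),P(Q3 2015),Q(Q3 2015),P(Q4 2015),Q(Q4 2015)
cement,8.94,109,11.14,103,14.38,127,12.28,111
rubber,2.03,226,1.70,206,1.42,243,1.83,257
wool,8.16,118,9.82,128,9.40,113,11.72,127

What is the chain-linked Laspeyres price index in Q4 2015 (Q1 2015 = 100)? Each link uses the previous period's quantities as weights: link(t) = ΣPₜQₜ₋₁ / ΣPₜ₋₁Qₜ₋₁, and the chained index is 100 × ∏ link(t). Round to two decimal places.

Link Q1 2015→Q2 2015:
ΣP(Q2 2015)Q(Q1 2015) = 11.14×109 + 1.70×226 + 9.82×118 = 1214.26 + 384.2 + 1158.76 = 2757.22
ΣP(Q1 2015)Q(Q1 2015) = 8.94×109 + 2.03×226 + 8.16×118 = 974.46 + 458.78 + 962.88 = 2396.12
link = 2757.22/2396.12 = 1.150702
Link Q2 2015→Q3 2015:
ΣP(Q3 2015)Q(Q2 2015) = 14.38×103 + 1.42×206 + 9.40×128 = 1481.14 + 292.52 + 1203.2 = 2976.86
ΣP(Q2 2015)Q(Q2 2015) = 11.14×103 + 1.70×206 + 9.82×128 = 1147.42 + 350.2 + 1256.96 = 2754.58
link = 2976.86/2754.58 = 1.080695
Link Q3 2015→Q4 2015:
ΣP(Q4 2015)Q(Q3 2015) = 12.28×127 + 1.83×243 + 11.72×113 = 1559.56 + 444.69 + 1324.36 = 3328.61
ΣP(Q3 2015)Q(Q3 2015) = 14.38×127 + 1.42×243 + 9.40×113 = 1826.26 + 345.06 + 1062.2 = 3233.52
link = 3328.61/3233.52 = 1.029408
Chained index = 100 × 1.150702 × 1.080695 × 1.029408 = 128.0128

128.01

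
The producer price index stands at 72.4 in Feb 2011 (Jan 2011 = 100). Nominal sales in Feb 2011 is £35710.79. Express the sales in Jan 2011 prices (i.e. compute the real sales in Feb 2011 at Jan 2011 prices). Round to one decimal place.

49324.3

Real = Nominal ÷ (Index/100) = 35710.79 ÷ (72.4/100)
     = 35710.79 ÷ 0.724 = 49324.2956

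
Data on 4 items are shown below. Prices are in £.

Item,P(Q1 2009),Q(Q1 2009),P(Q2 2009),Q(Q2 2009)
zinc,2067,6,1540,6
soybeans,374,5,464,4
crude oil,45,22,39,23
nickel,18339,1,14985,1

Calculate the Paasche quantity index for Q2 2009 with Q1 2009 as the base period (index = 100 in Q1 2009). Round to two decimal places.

Paasche quantity index uses current-period prices as weights.
ΣP(Q2 2009)·Q(Q2 2009) = 1540×6 + 464×4 + 39×23 + 14985×1 = 9240 + 1856 + 897 + 14985 = 26978
ΣP(Q2 2009)·Q(Q1 2009) = 1540×6 + 464×5 + 39×22 + 14985×1 = 9240 + 2320 + 858 + 14985 = 27403
Index = 26978 / 27403 × 100 = 98.4491

98.45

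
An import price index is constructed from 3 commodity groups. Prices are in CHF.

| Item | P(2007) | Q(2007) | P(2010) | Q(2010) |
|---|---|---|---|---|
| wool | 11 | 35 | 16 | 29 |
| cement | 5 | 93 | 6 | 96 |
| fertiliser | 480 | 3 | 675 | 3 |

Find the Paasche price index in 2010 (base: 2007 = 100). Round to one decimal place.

Paasche price index uses current-period quantities as weights.
ΣP(2010)·Q(2010) = 16×29 + 6×96 + 675×3 = 464 + 576 + 2025 = 3065
ΣP(2007)·Q(2010) = 11×29 + 5×96 + 480×3 = 319 + 480 + 1440 = 2239
Index = 3065 / 2239 × 100 = 136.8915

136.9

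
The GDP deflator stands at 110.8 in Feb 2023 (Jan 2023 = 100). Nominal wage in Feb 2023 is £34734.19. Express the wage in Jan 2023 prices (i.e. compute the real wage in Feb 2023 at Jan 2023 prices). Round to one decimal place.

31348.5

Real = Nominal ÷ (Index/100) = 34734.19 ÷ (110.8/100)
     = 34734.19 ÷ 1.108 = 31348.5469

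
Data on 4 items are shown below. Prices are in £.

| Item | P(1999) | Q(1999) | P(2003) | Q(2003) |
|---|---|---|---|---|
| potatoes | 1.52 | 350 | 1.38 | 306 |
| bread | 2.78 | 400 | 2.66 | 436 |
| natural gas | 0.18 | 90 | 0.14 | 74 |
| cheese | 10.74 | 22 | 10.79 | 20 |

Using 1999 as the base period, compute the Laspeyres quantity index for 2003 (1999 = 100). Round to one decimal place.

Laspeyres quantity index uses base-period prices as weights.
ΣP(1999)·Q(2003) = 1.52×306 + 2.78×436 + 0.18×74 + 10.74×20 = 465.12 + 1212.08 + 13.32 + 214.8 = 1905.32
ΣP(1999)·Q(1999) = 1.52×350 + 2.78×400 + 0.18×90 + 10.74×22 = 532 + 1112 + 16.2 + 236.28 = 1896.48
Index = 1905.32 / 1896.48 × 100 = 100.4661

100.5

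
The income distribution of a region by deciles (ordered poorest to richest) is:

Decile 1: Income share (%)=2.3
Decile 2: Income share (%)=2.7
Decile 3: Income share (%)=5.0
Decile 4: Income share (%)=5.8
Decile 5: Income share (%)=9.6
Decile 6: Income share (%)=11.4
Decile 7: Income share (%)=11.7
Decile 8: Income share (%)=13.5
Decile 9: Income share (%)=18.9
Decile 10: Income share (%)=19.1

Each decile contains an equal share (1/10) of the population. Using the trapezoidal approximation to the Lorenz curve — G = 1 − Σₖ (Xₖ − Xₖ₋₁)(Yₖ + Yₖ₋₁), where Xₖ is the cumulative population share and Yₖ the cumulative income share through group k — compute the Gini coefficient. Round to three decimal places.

Cumulative income shares Yₖ: 0.0230, 0.0500, 0.1000, 0.1580, 0.2540, 0.3680, 0.4850, 0.6200, 0.8090, 1.0000
Σ (Xₖ−Xₖ₋₁)(Yₖ+Yₖ₋₁) = (1/10)(0.0230+0.0000) + (1/10)(0.0500+0.0230) + (1/10)(0.1000+0.0500) + (1/10)(0.1580+0.1000) + (1/10)(0.2540+0.1580) + (1/10)(0.3680+0.2540) + (1/10)(0.4850+0.3680) + (1/10)(0.6200+0.4850) + (1/10)(0.8090+0.6200) + (1/10)(1.0000+0.8090)
  = 0.0023 + 0.0073 + 0.0150 + 0.0258 + 0.0412 + 0.0622 + 0.0853 + 0.1105 + 0.1429 + 0.1809 = 0.6734
G = 1 − 0.6734 = 0.3266

0.327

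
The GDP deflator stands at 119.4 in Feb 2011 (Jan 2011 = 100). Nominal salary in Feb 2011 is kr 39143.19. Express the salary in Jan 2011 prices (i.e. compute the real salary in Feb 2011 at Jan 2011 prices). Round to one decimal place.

Real = Nominal ÷ (Index/100) = 39143.19 ÷ (119.4/100)
     = 39143.19 ÷ 1.194 = 32783.2412

32783.2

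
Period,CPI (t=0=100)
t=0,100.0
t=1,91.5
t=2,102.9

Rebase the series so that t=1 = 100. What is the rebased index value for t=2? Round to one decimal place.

Rebased(t=2) = 102.9 / 91.5 × 100 = 112.4590

112.5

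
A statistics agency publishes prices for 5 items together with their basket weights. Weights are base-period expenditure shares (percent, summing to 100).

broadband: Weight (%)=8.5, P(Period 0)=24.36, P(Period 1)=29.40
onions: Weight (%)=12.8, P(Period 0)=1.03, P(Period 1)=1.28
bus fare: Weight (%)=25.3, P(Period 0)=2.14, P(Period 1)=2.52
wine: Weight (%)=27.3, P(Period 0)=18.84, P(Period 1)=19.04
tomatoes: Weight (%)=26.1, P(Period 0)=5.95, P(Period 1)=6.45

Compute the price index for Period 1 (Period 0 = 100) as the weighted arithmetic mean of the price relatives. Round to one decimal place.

111.8

broadband: 8.5 × (29.40/24.36) = 8.5 × 1.206897 = 10.2586
onions: 12.8 × (1.28/1.03) = 12.8 × 1.242718 = 15.9068
bus fare: 25.3 × (2.52/2.14) = 25.3 × 1.177570 = 29.7925
wine: 27.3 × (19.04/18.84) = 27.3 × 1.010616 = 27.5898
tomatoes: 26.1 × (6.45/5.95) = 26.1 × 1.084034 = 28.2933
Index = Σ wᵢ·(p₁ᵢ/p₀ᵢ) = 10.2586 + 15.9068 + 29.7925 + 27.5898 + 28.2933 = 111.8410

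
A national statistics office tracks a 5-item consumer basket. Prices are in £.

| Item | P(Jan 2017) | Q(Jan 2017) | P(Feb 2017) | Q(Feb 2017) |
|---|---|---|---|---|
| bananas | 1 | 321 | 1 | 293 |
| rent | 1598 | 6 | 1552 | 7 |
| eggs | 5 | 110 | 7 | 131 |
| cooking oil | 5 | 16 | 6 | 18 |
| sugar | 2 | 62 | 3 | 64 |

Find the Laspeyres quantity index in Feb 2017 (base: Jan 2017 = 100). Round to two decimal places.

115.84

Laspeyres quantity index uses base-period prices as weights.
ΣP(Jan 2017)·Q(Feb 2017) = 1×293 + 1598×7 + 5×131 + 5×18 + 2×64 = 293 + 11186 + 655 + 90 + 128 = 12352
ΣP(Jan 2017)·Q(Jan 2017) = 1×321 + 1598×6 + 5×110 + 5×16 + 2×62 = 321 + 9588 + 550 + 80 + 124 = 10663
Index = 12352 / 10663 × 100 = 115.8398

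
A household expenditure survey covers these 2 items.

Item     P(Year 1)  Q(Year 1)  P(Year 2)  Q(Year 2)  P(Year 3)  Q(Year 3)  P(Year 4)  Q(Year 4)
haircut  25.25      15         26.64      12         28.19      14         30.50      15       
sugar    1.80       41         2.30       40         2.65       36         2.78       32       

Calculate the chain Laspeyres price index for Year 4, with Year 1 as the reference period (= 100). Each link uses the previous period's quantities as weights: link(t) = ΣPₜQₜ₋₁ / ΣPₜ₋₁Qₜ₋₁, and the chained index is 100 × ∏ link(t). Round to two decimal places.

126.68

Link Year 1→Year 2:
ΣP(Year 2)Q(Year 1) = 26.64×15 + 2.30×41 = 399.6 + 94.3 = 493.9
ΣP(Year 1)Q(Year 1) = 25.25×15 + 1.80×41 = 378.75 + 73.8 = 452.55
link = 493.9/452.55 = 1.091371
Link Year 2→Year 3:
ΣP(Year 3)Q(Year 2) = 28.19×12 + 2.65×40 = 338.28 + 106 = 444.28
ΣP(Year 2)Q(Year 2) = 26.64×12 + 2.30×40 = 319.68 + 92 = 411.68
link = 444.28/411.68 = 1.079188
Link Year 3→Year 4:
ΣP(Year 4)Q(Year 3) = 30.50×14 + 2.78×36 = 427 + 100.08 = 527.08
ΣP(Year 3)Q(Year 3) = 28.19×14 + 2.65×36 = 394.66 + 95.4 = 490.06
link = 527.08/490.06 = 1.075542
Chained index = 100 × 1.091371 × 1.079188 × 1.075542 = 126.6767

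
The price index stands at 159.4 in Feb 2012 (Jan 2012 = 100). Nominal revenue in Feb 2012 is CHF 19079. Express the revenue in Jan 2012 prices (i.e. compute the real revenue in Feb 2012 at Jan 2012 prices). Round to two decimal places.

11969.26

Real = Nominal ÷ (Index/100) = 19079 ÷ (159.4/100)
     = 19079 ÷ 1.594 = 11969.2597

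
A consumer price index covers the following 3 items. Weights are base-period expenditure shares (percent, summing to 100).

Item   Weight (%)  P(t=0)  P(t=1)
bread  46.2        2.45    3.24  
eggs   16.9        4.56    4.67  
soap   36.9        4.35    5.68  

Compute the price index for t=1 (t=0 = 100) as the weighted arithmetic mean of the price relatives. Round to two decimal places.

bread: 46.2 × (3.24/2.45) = 46.2 × 1.322449 = 61.0971
eggs: 16.9 × (4.67/4.56) = 16.9 × 1.024123 = 17.3077
soap: 36.9 × (5.68/4.35) = 36.9 × 1.305747 = 48.1821
Index = Σ wᵢ·(p₁ᵢ/p₀ᵢ) = 61.0971 + 17.3077 + 48.1821 = 126.5869

126.59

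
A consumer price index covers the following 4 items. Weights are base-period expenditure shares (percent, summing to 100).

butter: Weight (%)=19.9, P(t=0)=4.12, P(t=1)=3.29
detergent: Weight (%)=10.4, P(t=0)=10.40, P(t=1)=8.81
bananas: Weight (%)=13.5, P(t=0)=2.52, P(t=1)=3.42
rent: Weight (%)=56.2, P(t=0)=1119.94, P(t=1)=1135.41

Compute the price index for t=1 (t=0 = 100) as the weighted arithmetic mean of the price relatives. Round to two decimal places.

butter: 19.9 × (3.29/4.12) = 19.9 × 0.798544 = 15.8910
detergent: 10.4 × (8.81/10.40) = 10.4 × 0.847115 = 8.8100
bananas: 13.5 × (3.42/2.52) = 13.5 × 1.357143 = 18.3214
rent: 56.2 × (1135.41/1119.94) = 56.2 × 1.013813 = 56.9763
Index = Σ wᵢ·(p₁ᵢ/p₀ᵢ) = 15.8910 + 8.8100 + 18.3214 + 56.9763 = 99.9988

100.00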